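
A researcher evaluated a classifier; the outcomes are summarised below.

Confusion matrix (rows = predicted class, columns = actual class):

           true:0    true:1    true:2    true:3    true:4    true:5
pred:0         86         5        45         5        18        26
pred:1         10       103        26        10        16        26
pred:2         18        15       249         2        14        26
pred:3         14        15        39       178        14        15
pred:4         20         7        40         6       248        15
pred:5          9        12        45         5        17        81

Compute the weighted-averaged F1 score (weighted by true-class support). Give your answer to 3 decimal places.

Per-class F1 score (2·TP/(2·TP+FP+FN)):
  0: TP=86, FP=5+45+5+18+26=99, FN=10+18+14+20+9=71 → 172/342 = 0.5029
  1: TP=103, FP=10+26+10+16+26=88, FN=5+15+15+7+12=54 → 206/348 = 0.5920
  2: TP=249, FP=18+15+2+14+26=75, FN=45+26+39+40+45=195 → 498/768 = 0.6484
  3: TP=178, FP=14+15+39+14+15=97, FN=5+10+2+6+5=28 → 356/481 = 0.7401
  4: TP=248, FP=20+7+40+6+15=88, FN=18+16+14+14+17=79 → 496/663 = 0.7481
  5: TP=81, FP=9+12+45+5+17=88, FN=26+26+26+15+15=108 → 162/358 = 0.4525
Weighted-F1 score = Σ (supportᵢ/N)·F1 scoreᵢ with N=1480: (157/1480)·0.5029 + (157/1480)·0.5920 + (444/1480)·0.6484 + (206/1480)·0.7401 + (327/1480)·0.7481 + (189/1480)·0.4525 = 0.637

0.637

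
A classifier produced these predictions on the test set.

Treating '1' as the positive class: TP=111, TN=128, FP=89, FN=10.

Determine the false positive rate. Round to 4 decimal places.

0.4101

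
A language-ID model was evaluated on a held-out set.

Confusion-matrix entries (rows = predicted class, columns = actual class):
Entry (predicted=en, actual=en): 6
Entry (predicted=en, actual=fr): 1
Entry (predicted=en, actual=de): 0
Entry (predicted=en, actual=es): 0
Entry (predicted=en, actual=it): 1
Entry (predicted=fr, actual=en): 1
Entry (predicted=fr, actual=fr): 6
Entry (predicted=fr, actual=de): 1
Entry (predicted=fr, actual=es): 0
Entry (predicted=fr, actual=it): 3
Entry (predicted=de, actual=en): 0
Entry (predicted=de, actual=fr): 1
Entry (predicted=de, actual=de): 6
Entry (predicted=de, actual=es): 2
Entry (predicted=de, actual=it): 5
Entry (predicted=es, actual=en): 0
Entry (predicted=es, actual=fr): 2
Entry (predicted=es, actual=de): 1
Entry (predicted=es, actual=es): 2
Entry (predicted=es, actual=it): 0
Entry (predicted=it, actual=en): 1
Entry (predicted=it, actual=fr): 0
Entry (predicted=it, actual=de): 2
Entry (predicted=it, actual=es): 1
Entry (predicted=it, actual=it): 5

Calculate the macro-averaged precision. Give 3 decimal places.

Per-class precision (TP/(TP+FP)):
  en: TP=6, FP=1+0+0+1=2 → 6/8 = 0.7500
  fr: TP=6, FP=1+1+0+3=5 → 6/11 = 0.5455
  de: TP=6, FP=0+1+2+5=8 → 6/14 = 0.4286
  es: TP=2, FP=0+2+1+0=3 → 2/5 = 0.4000
  it: TP=5, FP=1+0+2+1=4 → 5/9 = 0.5556
Macro-precision = mean = (0.7500 + 0.5455 + 0.4286 + 0.4000 + 0.5556) / 5 = 0.536

0.536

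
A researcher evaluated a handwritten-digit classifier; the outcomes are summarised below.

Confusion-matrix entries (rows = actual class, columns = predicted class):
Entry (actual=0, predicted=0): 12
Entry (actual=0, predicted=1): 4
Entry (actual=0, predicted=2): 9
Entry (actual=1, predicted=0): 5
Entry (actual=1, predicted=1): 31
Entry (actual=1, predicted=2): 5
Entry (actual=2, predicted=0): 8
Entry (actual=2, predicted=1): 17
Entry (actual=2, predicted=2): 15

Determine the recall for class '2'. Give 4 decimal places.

Treat '2' as positive and all other classes as negative.
recall = TP/(TP+FN).
2: TP=15, FN=8+17=25 → 15/40 = 0.37500

0.3750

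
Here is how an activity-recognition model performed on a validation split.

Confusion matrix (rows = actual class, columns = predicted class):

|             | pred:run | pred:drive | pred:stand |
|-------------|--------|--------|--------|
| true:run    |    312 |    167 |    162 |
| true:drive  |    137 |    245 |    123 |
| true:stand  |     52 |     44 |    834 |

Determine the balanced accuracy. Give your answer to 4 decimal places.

0.6229

Balanced accuracy = mean of per-class recall.
  run: recall = 312/641 = 0.48674
  drive: recall = 245/505 = 0.48515
  stand: recall = 834/930 = 0.89677
Mean = (0.48674 + 0.48515 + 0.89677) / 3 = 0.6229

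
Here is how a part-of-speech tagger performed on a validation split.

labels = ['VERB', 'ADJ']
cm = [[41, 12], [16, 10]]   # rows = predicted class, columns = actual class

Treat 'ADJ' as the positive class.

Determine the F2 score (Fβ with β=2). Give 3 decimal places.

Fβ = (1+β²)·TP / ((1+β²)·TP + β²·FN + FP), with β²=4
= 5·10 / (5·10 + 4·12 + 16) = 0.439

0.439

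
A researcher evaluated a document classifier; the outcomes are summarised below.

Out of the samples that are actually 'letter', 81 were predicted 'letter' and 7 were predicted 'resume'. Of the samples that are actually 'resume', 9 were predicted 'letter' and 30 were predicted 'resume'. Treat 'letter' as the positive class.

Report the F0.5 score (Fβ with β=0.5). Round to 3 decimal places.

0.904

Fβ = (1+β²)·TP / ((1+β²)·TP + β²·FN + FP), with β²=1/4
= 1.25·81 / (1.25·81 + 0.25·7 + 9) = 0.904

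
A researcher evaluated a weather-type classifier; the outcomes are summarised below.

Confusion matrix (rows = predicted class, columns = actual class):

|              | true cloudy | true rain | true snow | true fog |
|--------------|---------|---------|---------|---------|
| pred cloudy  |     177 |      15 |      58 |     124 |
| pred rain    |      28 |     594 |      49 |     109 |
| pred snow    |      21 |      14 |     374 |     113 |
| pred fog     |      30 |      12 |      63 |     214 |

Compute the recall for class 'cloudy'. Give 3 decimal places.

0.691

recall = TP/(TP+FN).
cloudy: TP=177, FN=28+21+30=79 → 177/256 = 0.6914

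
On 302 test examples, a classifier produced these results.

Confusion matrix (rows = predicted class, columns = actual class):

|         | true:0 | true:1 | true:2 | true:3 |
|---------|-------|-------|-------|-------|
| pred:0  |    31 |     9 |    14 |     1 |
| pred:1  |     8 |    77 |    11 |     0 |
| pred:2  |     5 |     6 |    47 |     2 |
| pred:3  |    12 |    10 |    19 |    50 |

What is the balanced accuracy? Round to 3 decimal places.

Balanced accuracy = mean of per-class recall.
  0: recall = 31/56 = 0.5536
  1: recall = 77/102 = 0.7549
  2: recall = 47/91 = 0.5165
  3: recall = 50/53 = 0.9434
Mean = (0.5536 + 0.7549 + 0.5165 + 0.9434) / 4 = 0.692

0.692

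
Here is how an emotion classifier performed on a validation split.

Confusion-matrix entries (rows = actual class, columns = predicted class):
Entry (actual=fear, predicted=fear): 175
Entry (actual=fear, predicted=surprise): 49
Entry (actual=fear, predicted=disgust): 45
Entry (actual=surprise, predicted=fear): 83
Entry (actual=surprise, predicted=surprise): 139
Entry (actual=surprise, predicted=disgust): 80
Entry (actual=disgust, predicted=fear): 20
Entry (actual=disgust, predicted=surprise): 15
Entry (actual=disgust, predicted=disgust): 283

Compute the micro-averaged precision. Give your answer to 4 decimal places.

Micro-averaging pools counts across classes: ΣTP=597, ΣFP=292, ΣFN=292.
Micro-precision = TP/(TP+FP) on pooled counts = 0.6715 (equals overall accuracy in single-label multiclass).

0.6715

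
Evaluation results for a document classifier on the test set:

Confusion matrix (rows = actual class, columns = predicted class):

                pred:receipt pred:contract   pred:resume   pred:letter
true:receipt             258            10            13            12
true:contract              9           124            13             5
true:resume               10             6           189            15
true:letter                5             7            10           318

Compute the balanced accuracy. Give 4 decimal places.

0.8740

Balanced accuracy = mean of per-class recall.
  receipt: recall = 258/293 = 0.88055
  contract: recall = 124/151 = 0.82119
  resume: recall = 189/220 = 0.85909
  letter: recall = 318/340 = 0.93529
Mean = (0.88055 + 0.82119 + 0.85909 + 0.93529) / 4 = 0.8740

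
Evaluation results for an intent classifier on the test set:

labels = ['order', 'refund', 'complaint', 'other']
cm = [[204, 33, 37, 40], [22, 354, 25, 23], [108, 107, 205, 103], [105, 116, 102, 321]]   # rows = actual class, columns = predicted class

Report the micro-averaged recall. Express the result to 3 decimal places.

Micro-averaging pools counts across classes: ΣTP=1084, ΣFP=821, ΣFN=821.
Micro-recall = TP/(TP+FN) on pooled counts = 0.569 (equals overall accuracy in single-label multiclass).

0.569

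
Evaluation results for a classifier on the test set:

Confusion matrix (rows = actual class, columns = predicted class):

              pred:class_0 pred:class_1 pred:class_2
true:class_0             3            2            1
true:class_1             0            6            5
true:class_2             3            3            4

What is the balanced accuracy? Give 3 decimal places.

0.482

Balanced accuracy = mean of per-class recall.
  class_0: recall = 3/6 = 0.5000
  class_1: recall = 6/11 = 0.5455
  class_2: recall = 4/10 = 0.4000
Mean = (0.5000 + 0.5455 + 0.4000) / 3 = 0.482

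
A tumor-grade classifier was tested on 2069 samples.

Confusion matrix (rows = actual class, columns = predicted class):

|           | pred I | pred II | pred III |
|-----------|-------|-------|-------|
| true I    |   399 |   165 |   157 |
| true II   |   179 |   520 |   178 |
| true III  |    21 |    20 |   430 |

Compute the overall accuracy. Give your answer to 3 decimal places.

Accuracy = trace / total = (399+520+430=1349) / 2069 = 1349/2069 = 0.652

0.652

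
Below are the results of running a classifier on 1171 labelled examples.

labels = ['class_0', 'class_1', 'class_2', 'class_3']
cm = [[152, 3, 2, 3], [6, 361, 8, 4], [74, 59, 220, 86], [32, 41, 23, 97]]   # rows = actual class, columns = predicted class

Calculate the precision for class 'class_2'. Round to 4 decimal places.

0.8696

precision = TP/(TP+FP).
class_2: TP=220, FP=2+8+23=33 → 220/253 = 0.86957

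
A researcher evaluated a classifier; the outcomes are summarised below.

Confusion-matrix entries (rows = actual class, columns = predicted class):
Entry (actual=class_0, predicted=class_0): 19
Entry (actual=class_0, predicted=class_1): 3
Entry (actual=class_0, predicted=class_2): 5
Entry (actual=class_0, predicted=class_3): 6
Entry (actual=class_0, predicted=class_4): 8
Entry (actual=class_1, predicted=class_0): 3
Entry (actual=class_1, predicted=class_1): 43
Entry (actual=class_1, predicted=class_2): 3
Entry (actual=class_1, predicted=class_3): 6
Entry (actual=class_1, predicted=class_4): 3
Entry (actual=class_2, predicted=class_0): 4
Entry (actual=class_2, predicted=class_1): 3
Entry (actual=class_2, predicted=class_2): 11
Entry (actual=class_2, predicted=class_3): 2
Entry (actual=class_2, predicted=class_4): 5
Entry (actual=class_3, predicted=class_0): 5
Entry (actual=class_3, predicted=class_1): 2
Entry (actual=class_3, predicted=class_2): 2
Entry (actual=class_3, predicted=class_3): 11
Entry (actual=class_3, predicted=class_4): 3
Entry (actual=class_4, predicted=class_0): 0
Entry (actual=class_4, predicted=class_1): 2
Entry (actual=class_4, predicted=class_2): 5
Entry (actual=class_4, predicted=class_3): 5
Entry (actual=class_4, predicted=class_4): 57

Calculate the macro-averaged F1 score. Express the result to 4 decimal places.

Per-class F1 score (2·TP/(2·TP+FP+FN)):
  class_0: TP=19, FP=3+4+5+0=12, FN=3+5+6+8=22 → 38/72 = 0.52778
  class_1: TP=43, FP=3+3+2+2=10, FN=3+3+6+3=15 → 86/111 = 0.77477
  class_2: TP=11, FP=5+3+2+5=15, FN=4+3+2+5=14 → 22/51 = 0.43137
  class_3: TP=11, FP=6+6+2+5=19, FN=5+2+2+3=12 → 22/53 = 0.41509
  class_4: TP=57, FP=8+3+5+3=19, FN=0+2+5+5=12 → 114/145 = 0.78621
Macro-F1 score = mean = (0.52778 + 0.77477 + 0.43137 + 0.41509 + 0.78621) / 5 = 0.5870

0.5870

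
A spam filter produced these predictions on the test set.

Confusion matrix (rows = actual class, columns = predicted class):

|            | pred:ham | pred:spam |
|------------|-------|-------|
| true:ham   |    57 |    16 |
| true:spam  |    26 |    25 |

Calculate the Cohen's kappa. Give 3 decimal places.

0.279

Observed agreement pₒ = trace/N = 82/124 = 0.6613
Expected agreement pₑ = Σ (rowᵢ·colᵢ)/N² = (73·83 + 51·41)/124² = 0.5300
κ = (pₒ − pₑ)/(1 − pₑ) = (0.6613 − 0.5300)/(1 − 0.5300) = 0.279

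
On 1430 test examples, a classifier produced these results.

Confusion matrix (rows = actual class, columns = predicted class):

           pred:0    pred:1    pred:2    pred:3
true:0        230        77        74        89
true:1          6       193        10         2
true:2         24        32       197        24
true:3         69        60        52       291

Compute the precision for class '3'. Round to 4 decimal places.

0.7167

precision = TP/(TP+FP).
3: TP=291, FP=89+2+24=115 → 291/406 = 0.71675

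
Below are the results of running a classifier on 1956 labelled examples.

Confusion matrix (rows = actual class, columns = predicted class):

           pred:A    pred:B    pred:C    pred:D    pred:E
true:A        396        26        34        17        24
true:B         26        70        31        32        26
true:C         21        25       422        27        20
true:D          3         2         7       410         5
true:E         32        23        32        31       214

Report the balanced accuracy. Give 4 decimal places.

Balanced accuracy = mean of per-class recall.
  A: recall = 396/497 = 0.79678
  B: recall = 70/185 = 0.37838
  C: recall = 422/515 = 0.81942
  D: recall = 410/427 = 0.96019
  E: recall = 214/332 = 0.64458
Mean = (0.79678 + 0.37838 + 0.81942 + 0.96019 + 0.64458) / 5 = 0.7199

0.7199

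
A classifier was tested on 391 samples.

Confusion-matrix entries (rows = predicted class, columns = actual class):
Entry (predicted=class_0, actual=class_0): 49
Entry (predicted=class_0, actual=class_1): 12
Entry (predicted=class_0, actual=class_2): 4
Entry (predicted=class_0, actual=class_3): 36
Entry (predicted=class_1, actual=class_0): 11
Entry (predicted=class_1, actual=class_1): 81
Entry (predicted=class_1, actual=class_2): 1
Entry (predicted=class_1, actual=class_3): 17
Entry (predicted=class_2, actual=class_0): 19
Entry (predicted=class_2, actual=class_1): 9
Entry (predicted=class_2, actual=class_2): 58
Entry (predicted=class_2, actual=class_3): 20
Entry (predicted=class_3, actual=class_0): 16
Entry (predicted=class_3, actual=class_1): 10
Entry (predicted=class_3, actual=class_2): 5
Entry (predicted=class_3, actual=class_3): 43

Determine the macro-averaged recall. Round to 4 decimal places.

Per-class recall (TP/(TP+FN)):
  class_0: TP=49, FN=11+19+16=46 → 49/95 = 0.51579
  class_1: TP=81, FN=12+9+10=31 → 81/112 = 0.72321
  class_2: TP=58, FN=4+1+5=10 → 58/68 = 0.85294
  class_3: TP=43, FN=36+17+20=73 → 43/116 = 0.37069
Macro-recall = mean = (0.51579 + 0.72321 + 0.85294 + 0.37069) / 4 = 0.6157

0.6157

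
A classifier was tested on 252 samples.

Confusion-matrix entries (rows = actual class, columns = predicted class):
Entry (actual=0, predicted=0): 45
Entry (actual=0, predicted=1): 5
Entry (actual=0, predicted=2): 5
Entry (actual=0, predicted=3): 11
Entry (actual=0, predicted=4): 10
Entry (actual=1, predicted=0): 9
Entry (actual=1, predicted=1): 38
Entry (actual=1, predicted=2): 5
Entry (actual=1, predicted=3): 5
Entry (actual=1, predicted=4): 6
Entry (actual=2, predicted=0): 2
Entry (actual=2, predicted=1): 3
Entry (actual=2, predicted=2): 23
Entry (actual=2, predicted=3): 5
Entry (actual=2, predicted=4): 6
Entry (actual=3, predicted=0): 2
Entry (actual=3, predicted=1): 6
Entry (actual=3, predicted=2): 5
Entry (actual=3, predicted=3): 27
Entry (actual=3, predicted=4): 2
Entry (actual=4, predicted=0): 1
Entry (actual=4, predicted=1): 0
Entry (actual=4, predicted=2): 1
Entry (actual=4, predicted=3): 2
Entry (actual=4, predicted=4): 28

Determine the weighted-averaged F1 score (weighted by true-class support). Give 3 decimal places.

0.640

Per-class F1 score (2·TP/(2·TP+FP+FN)):
  0: TP=45, FP=9+2+2+1=14, FN=5+5+11+10=31 → 90/135 = 0.6667
  1: TP=38, FP=5+3+6+0=14, FN=9+5+5+6=25 → 76/115 = 0.6609
  2: TP=23, FP=5+5+5+1=16, FN=2+3+5+6=16 → 46/78 = 0.5897
  3: TP=27, FP=11+5+5+2=23, FN=2+6+5+2=15 → 54/92 = 0.5870
  4: TP=28, FP=10+6+6+2=24, FN=1+0+1+2=4 → 56/84 = 0.6667
Weighted-F1 score = Σ (supportᵢ/N)·F1 scoreᵢ with N=252: (76/252)·0.6667 + (63/252)·0.6609 + (39/252)·0.5897 + (42/252)·0.5870 + (32/252)·0.6667 = 0.640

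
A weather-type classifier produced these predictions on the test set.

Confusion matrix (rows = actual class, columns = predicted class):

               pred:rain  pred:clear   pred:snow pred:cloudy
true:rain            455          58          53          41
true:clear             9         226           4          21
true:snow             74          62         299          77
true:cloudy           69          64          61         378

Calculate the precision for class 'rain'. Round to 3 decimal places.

0.750

Take TP from the diagonal, FP from the rest of the 'rain' prediction marginal, FN from the rest of the 'rain' actual marginal.
precision = TP/(TP+FP).
rain: TP=455, FP=9+74+69=152 → 455/607 = 0.7496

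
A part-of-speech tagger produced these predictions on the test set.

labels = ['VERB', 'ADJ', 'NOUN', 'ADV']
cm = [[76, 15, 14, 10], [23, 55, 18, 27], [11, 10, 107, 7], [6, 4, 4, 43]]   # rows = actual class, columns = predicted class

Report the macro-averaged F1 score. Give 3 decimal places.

Per-class F1 score (2·TP/(2·TP+FP+FN)):
  VERB: TP=76, FP=23+11+6=40, FN=15+14+10=39 → 152/231 = 0.6580
  ADJ: TP=55, FP=15+10+4=29, FN=23+18+27=68 → 110/207 = 0.5314
  NOUN: TP=107, FP=14+18+4=36, FN=11+10+7=28 → 214/278 = 0.7698
  ADV: TP=43, FP=10+27+7=44, FN=6+4+4=14 → 86/144 = 0.5972
Macro-F1 score = mean = (0.6580 + 0.5314 + 0.7698 + 0.5972) / 4 = 0.639

0.639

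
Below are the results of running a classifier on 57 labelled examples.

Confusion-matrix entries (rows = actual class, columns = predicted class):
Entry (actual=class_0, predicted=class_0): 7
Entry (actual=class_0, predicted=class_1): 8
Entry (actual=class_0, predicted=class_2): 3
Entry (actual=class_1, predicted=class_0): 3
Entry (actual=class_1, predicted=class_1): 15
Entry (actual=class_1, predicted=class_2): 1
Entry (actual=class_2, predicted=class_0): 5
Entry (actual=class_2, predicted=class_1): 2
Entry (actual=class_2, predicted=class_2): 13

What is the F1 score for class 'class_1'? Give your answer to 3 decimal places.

0.682

One-vs-rest for 'class_1': TP = diagonal; FP = other classes predicted 'class_1'; FN = 'class_1' predicted as other.
F1 score = 2·TP/(2·TP+FP+FN).
class_1: TP=15, FP=8+2=10, FN=3+1=4 → 30/44 = 0.6818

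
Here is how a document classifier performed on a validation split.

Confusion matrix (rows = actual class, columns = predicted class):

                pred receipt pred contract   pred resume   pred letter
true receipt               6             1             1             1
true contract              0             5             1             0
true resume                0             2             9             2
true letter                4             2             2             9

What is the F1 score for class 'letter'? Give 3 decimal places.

One-vs-rest for 'letter': TP = diagonal; FP = other classes predicted 'letter'; FN = 'letter' predicted as other.
F1 score = 2·TP/(2·TP+FP+FN).
letter: TP=9, FP=1+0+2=3, FN=4+2+2=8 → 18/29 = 0.6207

0.621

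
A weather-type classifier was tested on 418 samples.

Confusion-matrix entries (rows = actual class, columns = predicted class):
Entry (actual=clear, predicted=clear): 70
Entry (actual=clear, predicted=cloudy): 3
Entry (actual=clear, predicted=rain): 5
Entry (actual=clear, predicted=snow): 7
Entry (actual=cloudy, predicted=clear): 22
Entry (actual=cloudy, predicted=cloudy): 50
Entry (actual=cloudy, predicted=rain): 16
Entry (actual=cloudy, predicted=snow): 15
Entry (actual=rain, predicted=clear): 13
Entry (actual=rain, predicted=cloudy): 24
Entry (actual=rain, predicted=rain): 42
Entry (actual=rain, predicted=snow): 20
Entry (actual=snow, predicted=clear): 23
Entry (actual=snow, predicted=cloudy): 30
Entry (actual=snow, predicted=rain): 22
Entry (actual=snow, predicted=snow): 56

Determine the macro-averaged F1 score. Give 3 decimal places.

Per-class F1 score (2·TP/(2·TP+FP+FN)):
  clear: TP=70, FP=22+13+23=58, FN=3+5+7=15 → 140/213 = 0.6573
  cloudy: TP=50, FP=3+24+30=57, FN=22+16+15=53 → 100/210 = 0.4762
  rain: TP=42, FP=5+16+22=43, FN=13+24+20=57 → 84/184 = 0.4565
  snow: TP=56, FP=7+15+20=42, FN=23+30+22=75 → 112/229 = 0.4891
Macro-F1 score = mean = (0.6573 + 0.4762 + 0.4565 + 0.4891) / 4 = 0.520

0.520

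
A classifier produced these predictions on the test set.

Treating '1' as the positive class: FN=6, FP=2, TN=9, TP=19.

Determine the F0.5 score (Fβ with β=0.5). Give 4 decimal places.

0.8716

Fβ = (1+β²)·TP / ((1+β²)·TP + β²·FN + FP), with β²=1/4
= 1.25·19 / (1.25·19 + 0.25·6 + 2) = 0.8716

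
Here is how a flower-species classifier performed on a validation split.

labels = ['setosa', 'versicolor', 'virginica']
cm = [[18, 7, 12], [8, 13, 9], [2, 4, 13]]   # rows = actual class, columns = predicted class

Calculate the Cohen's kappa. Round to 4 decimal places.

0.2767

Observed agreement pₒ = trace/N = 44/86 = 0.51163
Expected agreement pₑ = Σ (rowᵢ·colᵢ)/N² = (37·28 + 30·24 + 19·34)/86² = 0.32477
κ = (pₒ − pₑ)/(1 − pₑ) = (0.51163 − 0.32477)/(1 − 0.32477) = 0.2767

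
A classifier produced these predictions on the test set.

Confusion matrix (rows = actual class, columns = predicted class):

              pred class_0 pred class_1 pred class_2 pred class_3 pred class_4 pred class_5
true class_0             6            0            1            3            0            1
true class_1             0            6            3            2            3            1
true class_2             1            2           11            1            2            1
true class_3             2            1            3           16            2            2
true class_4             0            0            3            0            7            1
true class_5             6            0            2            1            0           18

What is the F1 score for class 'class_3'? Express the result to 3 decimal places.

0.653

F1 score = 2·TP/(2·TP+FP+FN).
class_3: TP=16, FP=3+2+1+0+1=7, FN=2+1+3+2+2=10 → 32/49 = 0.6531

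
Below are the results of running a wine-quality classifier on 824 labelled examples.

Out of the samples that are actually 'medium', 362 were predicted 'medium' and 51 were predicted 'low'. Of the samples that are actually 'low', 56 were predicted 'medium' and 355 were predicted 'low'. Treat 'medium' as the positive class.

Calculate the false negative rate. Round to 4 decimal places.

0.1235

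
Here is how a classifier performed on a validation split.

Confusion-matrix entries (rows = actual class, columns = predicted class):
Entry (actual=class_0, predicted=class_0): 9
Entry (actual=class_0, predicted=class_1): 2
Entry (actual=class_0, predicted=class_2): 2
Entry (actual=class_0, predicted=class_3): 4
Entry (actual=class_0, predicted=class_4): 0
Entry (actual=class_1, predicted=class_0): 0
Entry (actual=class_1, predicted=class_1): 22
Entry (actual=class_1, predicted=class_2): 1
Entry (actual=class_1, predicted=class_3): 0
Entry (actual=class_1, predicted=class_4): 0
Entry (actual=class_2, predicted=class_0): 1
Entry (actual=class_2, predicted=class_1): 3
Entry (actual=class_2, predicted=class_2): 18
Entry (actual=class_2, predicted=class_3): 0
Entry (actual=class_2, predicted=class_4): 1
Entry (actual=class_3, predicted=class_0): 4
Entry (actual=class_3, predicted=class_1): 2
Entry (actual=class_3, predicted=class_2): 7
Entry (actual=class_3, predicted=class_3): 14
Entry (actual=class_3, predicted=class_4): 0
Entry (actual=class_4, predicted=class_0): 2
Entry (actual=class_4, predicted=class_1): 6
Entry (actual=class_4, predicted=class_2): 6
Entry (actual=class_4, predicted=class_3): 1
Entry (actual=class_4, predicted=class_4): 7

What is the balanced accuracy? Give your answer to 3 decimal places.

Balanced accuracy = mean of per-class recall.
  class_0: recall = 9/17 = 0.5294
  class_1: recall = 22/23 = 0.9565
  class_2: recall = 18/23 = 0.7826
  class_3: recall = 14/27 = 0.5185
  class_4: recall = 7/22 = 0.3182
Mean = (0.5294 + 0.9565 + 0.7826 + 0.5185 + 0.3182) / 5 = 0.621

0.621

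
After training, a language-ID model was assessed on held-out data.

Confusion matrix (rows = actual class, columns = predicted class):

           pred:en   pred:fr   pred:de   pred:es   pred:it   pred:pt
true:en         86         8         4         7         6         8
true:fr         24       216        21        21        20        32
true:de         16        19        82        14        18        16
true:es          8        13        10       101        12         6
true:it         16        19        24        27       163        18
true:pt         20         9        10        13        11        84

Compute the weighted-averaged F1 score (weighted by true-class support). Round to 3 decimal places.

0.622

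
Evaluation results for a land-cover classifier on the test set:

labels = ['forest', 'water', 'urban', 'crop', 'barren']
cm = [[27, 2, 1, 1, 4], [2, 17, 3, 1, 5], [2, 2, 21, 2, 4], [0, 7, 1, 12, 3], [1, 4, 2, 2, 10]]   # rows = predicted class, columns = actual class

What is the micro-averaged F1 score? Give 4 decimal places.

0.6397

Micro-averaging pools counts across classes: ΣTP=87, ΣFP=49, ΣFN=49.
Micro-F1 score = 2·TP/(2·TP+FP+FN) on pooled counts = 0.6397 (equals overall accuracy in single-label multiclass).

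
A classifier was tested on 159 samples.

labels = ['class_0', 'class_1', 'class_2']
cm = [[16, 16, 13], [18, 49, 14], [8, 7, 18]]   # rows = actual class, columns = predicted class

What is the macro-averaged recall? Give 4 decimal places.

Per-class recall (TP/(TP+FN)):
  class_0: TP=16, FN=16+13=29 → 16/45 = 0.35556
  class_1: TP=49, FN=18+14=32 → 49/81 = 0.60494
  class_2: TP=18, FN=8+7=15 → 18/33 = 0.54545
Macro-recall = mean = (0.35556 + 0.60494 + 0.54545) / 3 = 0.5020

0.5020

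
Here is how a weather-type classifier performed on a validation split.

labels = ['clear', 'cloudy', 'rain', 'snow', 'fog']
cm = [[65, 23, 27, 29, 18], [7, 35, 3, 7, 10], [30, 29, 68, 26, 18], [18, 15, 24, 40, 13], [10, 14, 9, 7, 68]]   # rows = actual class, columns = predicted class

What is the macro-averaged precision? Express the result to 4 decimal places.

Per-class precision (TP/(TP+FP)):
  clear: TP=65, FP=7+30+18+10=65 → 65/130 = 0.50000
  cloudy: TP=35, FP=23+29+15+14=81 → 35/116 = 0.30172
  rain: TP=68, FP=27+3+24+9=63 → 68/131 = 0.51908
  snow: TP=40, FP=29+7+26+7=69 → 40/109 = 0.36697
  fog: TP=68, FP=18+10+18+13=59 → 68/127 = 0.53543
Macro-precision = mean = (0.50000 + 0.30172 + 0.51908 + 0.36697 + 0.53543) / 5 = 0.4446

0.4446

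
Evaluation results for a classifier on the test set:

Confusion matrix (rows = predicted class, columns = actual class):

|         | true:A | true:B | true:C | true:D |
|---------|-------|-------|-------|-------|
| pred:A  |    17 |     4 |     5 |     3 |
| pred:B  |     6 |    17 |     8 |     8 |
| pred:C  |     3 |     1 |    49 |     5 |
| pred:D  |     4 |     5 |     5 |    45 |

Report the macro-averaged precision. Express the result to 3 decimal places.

Per-class precision (TP/(TP+FP)):
  A: TP=17, FP=4+5+3=12 → 17/29 = 0.5862
  B: TP=17, FP=6+8+8=22 → 17/39 = 0.4359
  C: TP=49, FP=3+1+5=9 → 49/58 = 0.8448
  D: TP=45, FP=4+5+5=14 → 45/59 = 0.7627
Macro-precision = mean = (0.5862 + 0.4359 + 0.8448 + 0.7627) / 4 = 0.657

0.657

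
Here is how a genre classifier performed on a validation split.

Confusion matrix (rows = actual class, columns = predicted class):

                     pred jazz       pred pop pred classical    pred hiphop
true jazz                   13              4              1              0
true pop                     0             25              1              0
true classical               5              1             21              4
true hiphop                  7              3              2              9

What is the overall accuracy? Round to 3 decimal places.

Accuracy = trace / total = (13+25+21+9=68) / 96 = 68/96 = 0.708

0.708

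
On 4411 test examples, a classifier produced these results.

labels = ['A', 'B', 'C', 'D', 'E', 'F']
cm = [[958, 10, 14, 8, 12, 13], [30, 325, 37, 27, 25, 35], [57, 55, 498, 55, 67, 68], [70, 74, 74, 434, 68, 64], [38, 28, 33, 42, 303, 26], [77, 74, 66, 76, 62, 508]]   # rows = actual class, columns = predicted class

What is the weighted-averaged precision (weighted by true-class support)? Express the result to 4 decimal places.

Per-class precision (TP/(TP+FP)):
  A: TP=958, FP=30+57+70+38+77=272 → 958/1230 = 0.77886
  B: TP=325, FP=10+55+74+28+74=241 → 325/566 = 0.57420
  C: TP=498, FP=14+37+74+33+66=224 → 498/722 = 0.68975
  D: TP=434, FP=8+27+55+42+76=208 → 434/642 = 0.67601
  E: TP=303, FP=12+25+67+68+62=234 → 303/537 = 0.56425
  F: TP=508, FP=13+35+68+64+26=206 → 508/714 = 0.71148
Weighted-precision = Σ (supportᵢ/N)·precisionᵢ with N=4411: (1015/4411)·0.77886 + (479/4411)·0.57420 + (800/4411)·0.68975 + (784/4411)·0.67601 + (470/4411)·0.56425 + (863/4411)·0.71148 = 0.6861

0.6861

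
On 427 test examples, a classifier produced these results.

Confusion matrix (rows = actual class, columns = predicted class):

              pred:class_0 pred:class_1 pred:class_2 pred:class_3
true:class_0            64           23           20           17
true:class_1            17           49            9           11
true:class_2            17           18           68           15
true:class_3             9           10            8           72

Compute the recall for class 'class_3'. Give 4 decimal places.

0.7273

Take TP from the diagonal, FP from the rest of the 'class_3' prediction marginal, FN from the rest of the 'class_3' actual marginal.
recall = TP/(TP+FN).
class_3: TP=72, FN=9+10+8=27 → 72/99 = 0.72727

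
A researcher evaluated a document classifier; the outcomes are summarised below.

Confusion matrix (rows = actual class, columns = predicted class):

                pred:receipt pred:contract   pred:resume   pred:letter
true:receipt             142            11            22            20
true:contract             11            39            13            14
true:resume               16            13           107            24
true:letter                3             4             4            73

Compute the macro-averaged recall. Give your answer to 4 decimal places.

0.6931

Per-class recall (TP/(TP+FN)):
  receipt: TP=142, FN=11+22+20=53 → 142/195 = 0.72821
  contract: TP=39, FN=11+13+14=38 → 39/77 = 0.50649
  resume: TP=107, FN=16+13+24=53 → 107/160 = 0.66875
  letter: TP=73, FN=3+4+4=11 → 73/84 = 0.86905
Macro-recall = mean = (0.72821 + 0.50649 + 0.66875 + 0.86905) / 4 = 0.6931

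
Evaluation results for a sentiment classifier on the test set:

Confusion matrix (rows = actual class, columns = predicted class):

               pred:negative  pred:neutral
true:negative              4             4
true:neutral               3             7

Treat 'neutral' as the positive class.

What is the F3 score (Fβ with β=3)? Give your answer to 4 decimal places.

0.6931

Fβ = (1+β²)·TP / ((1+β²)·TP + β²·FN + FP), with β²=9
= 10·7 / (10·7 + 9·3 + 4) = 0.6931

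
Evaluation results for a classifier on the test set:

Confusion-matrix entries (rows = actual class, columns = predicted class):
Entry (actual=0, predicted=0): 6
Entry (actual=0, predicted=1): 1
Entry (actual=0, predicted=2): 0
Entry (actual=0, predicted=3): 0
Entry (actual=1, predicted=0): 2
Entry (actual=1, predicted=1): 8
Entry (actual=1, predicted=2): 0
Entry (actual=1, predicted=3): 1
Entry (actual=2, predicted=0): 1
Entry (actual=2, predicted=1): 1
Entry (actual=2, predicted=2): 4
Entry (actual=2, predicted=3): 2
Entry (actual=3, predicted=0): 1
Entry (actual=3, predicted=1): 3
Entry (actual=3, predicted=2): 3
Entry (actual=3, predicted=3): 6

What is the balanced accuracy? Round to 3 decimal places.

0.636

Balanced accuracy = mean of per-class recall.
  0: recall = 6/7 = 0.8571
  1: recall = 8/11 = 0.7273
  2: recall = 4/8 = 0.5000
  3: recall = 6/13 = 0.4615
Mean = (0.8571 + 0.7273 + 0.5000 + 0.4615) / 4 = 0.636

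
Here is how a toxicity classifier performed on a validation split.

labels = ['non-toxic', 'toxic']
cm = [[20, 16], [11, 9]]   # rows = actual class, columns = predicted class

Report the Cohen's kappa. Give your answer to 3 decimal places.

0.005

Observed agreement pₒ = trace/N = 29/56 = 0.5179
Expected agreement pₑ = Σ (rowᵢ·colᵢ)/N² = (36·31 + 20·25)/56² = 0.5153
κ = (pₒ − pₑ)/(1 − pₑ) = (0.5179 − 0.5153)/(1 − 0.5153) = 0.005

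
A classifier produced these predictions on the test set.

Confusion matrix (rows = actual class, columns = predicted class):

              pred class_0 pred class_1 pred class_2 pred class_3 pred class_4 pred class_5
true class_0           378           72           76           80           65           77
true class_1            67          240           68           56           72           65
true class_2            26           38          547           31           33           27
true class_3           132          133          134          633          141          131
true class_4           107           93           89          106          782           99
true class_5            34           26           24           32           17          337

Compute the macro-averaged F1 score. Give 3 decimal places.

0.561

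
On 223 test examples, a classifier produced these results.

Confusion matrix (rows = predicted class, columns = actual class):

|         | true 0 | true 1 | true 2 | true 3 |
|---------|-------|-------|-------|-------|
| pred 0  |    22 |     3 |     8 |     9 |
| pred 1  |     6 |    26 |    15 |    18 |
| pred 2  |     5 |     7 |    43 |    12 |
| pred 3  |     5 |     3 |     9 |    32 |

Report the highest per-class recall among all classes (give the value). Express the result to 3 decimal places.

Per-class recall (TP/(TP+FN)):
  0: TP=22, FN=6+5+5=16 → 22/38 = 0.5789
  1: TP=26, FN=3+7+3=13 → 26/39 = 0.6667
  2: TP=43, FN=8+15+9=32 → 43/75 = 0.5733
  3: TP=32, FN=9+18+12=39 → 32/71 = 0.4507
Highest is class '1' with recall = 0.667.

0.667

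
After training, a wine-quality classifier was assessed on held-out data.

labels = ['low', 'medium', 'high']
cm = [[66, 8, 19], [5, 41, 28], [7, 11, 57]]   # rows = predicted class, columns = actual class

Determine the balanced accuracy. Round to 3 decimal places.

Balanced accuracy = mean of per-class recall.
  low: recall = 66/78 = 0.8462
  medium: recall = 41/60 = 0.6833
  high: recall = 57/104 = 0.5481
Mean = (0.8462 + 0.6833 + 0.5481) / 3 = 0.693

0.693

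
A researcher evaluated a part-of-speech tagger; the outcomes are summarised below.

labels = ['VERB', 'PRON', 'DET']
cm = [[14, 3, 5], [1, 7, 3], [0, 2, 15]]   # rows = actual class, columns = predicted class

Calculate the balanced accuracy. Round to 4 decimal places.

Balanced accuracy = mean of per-class recall.
  VERB: recall = 14/22 = 0.63636
  PRON: recall = 7/11 = 0.63636
  DET: recall = 15/17 = 0.88235
Mean = (0.63636 + 0.63636 + 0.88235) / 3 = 0.7184

0.7184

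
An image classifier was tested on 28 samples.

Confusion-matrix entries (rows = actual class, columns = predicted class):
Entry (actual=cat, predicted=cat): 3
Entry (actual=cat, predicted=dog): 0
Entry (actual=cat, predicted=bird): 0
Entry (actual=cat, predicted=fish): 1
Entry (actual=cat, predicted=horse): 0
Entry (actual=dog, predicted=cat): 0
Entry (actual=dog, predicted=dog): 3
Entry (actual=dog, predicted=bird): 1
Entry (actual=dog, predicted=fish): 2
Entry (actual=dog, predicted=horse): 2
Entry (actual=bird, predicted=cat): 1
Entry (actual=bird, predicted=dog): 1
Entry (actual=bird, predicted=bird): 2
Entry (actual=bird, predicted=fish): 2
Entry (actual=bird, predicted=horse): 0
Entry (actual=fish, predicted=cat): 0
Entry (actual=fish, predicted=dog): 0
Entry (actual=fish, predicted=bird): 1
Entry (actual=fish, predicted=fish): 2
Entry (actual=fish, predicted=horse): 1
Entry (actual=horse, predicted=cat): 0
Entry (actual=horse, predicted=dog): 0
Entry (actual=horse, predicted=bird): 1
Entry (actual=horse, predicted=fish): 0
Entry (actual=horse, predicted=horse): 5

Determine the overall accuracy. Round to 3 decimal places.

Accuracy = trace / total = (3+3+2+2+5=15) / 28 = 15/28 = 0.536

0.536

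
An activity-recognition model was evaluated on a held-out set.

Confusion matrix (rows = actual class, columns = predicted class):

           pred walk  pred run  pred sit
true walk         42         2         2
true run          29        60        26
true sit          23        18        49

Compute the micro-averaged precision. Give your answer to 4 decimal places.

0.6016

Micro-averaging pools counts across classes: ΣTP=151, ΣFP=100, ΣFN=100.
Micro-precision = TP/(TP+FP) on pooled counts = 0.6016 (equals overall accuracy in single-label multiclass).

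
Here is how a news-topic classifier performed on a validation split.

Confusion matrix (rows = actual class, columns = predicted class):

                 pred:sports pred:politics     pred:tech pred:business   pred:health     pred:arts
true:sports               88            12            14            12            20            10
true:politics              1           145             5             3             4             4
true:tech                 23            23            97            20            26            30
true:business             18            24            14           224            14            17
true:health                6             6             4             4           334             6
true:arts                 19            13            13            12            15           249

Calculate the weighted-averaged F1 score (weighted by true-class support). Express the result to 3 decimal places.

Per-class F1 score (2·TP/(2·TP+FP+FN)):
  sports: TP=88, FP=1+23+18+6+19=67, FN=12+14+12+20+10=68 → 176/311 = 0.5659
  politics: TP=145, FP=12+23+24+6+13=78, FN=1+5+3+4+4=17 → 290/385 = 0.7532
  tech: TP=97, FP=14+5+14+4+13=50, FN=23+23+20+26+30=122 → 194/366 = 0.5301
  business: TP=224, FP=12+3+20+4+12=51, FN=18+24+14+14+17=87 → 448/586 = 0.7645
  health: TP=334, FP=20+4+26+14+15=79, FN=6+6+4+4+6=26 → 668/773 = 0.8642
  arts: TP=249, FP=10+4+30+17+6=67, FN=19+13+13+12+15=72 → 498/637 = 0.7818
Weighted-F1 score = Σ (supportᵢ/N)·F1 scoreᵢ with N=1529: (156/1529)·0.5659 + (162/1529)·0.7532 + (219/1529)·0.5301 + (311/1529)·0.7645 + (360/1529)·0.8642 + (321/1529)·0.7818 = 0.737

0.737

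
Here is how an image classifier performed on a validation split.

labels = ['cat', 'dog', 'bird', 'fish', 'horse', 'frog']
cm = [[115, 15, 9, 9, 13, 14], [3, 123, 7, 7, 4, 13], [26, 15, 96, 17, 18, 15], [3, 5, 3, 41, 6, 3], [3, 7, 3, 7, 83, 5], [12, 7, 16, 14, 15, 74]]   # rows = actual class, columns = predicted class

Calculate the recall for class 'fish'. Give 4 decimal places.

0.6721

One-vs-rest for 'fish': TP = diagonal; FP = other classes predicted 'fish'; FN = 'fish' predicted as other.
recall = TP/(TP+FN).
fish: TP=41, FN=3+5+3+6+3=20 → 41/61 = 0.67213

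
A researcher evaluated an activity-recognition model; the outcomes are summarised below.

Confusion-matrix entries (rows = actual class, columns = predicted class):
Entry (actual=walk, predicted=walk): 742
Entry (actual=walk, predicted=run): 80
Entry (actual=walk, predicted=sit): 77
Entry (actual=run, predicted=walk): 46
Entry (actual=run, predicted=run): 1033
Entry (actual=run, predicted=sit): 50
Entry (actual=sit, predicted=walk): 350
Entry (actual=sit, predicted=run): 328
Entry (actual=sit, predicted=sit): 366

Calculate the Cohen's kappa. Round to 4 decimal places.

0.5440

Observed agreement pₒ = trace/N = 2141/3072 = 0.69694
Expected agreement pₑ = Σ (rowᵢ·colᵢ)/N² = (899·1138 + 1129·1441 + 1044·493)/3072² = 0.33534
κ = (pₒ − pₑ)/(1 − pₑ) = (0.69694 − 0.33534)/(1 − 0.33534) = 0.5440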